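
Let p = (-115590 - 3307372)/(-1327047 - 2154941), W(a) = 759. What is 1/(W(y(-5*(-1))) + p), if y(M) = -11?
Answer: 1740994/1323125927 ≈ 0.0013158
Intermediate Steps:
p = 1711481/1740994 (p = -3422962/(-3481988) = -3422962*(-1/3481988) = 1711481/1740994 ≈ 0.98305)
1/(W(y(-5*(-1))) + p) = 1/(759 + 1711481/1740994) = 1/(1323125927/1740994) = 1740994/1323125927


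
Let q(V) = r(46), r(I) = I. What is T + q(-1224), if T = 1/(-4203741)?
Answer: 193372085/4203741 ≈ 46.000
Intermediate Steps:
T = -1/4203741 ≈ -2.3788e-7
q(V) = 46
T + q(-1224) = -1/4203741 + 46 = 193372085/4203741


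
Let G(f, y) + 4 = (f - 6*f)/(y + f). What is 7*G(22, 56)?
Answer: -1477/39 ≈ -37.872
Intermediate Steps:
G(f, y) = -4 - 5*f/(f + y) (G(f, y) = -4 + (f - 6*f)/(y + f) = -4 + (-5*f)/(f + y) = -4 - 5*f/(f + y))
7*G(22, 56) = 7*((-9*22 - 4*56)/(22 + 56)) = 7*((-198 - 224)/78) = 7*((1/78)*(-422)) = 7*(-211/39) = -1477/39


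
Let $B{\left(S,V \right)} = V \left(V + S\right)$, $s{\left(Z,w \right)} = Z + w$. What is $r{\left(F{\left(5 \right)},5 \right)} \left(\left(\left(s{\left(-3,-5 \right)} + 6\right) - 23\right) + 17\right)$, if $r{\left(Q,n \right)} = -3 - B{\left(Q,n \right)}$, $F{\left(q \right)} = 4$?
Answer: $384$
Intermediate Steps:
$B{\left(S,V \right)} = V \left(S + V\right)$
$r{\left(Q,n \right)} = -3 - n \left(Q + n\right)$
$r{\left(F{\left(5 \right)},5 \right)} \left(\left(\left(s{\left(-3,-5 \right)} + 6\right) - 23\right) + 17\right) = \left(-3 - 5 \left(4 + 5\right)\right) \left(\left(\left(\left(-3 - 5\right) + 6\right) - 23\right) + 17\right) = \left(-3 - 5 \cdot 9\right) \left(\left(\left(-8 + 6\right) - 23\right) + 17\right) = \left(-3 - 45\right) \left(\left(-2 - 23\right) + 17\right) = - 48 \left(-25 + 17\right) = \left(-48\right) \left(-8\right) = 384$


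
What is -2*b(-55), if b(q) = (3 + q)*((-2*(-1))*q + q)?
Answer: -17160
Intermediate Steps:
b(q) = 3*q*(3 + q) (b(q) = (3 + q)*(2*q + q) = (3 + q)*(3*q) = 3*q*(3 + q))
-2*b(-55) = -6*(-55)*(3 - 55) = -6*(-55)*(-52) = -2*8580 = -17160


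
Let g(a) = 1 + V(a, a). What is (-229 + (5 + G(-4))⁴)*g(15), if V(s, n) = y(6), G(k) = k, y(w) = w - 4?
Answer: -684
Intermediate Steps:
y(w) = -4 + w
V(s, n) = 2 (V(s, n) = -4 + 6 = 2)
g(a) = 3 (g(a) = 1 + 2 = 3)
(-229 + (5 + G(-4))⁴)*g(15) = (-229 + (5 - 4)⁴)*3 = (-229 + 1⁴)*3 = (-229 + 1)*3 = -228*3 = -684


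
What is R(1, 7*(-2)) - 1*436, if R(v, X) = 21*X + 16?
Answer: -714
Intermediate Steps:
R(v, X) = 16 + 21*X
R(1, 7*(-2)) - 1*436 = (16 + 21*(7*(-2))) - 1*436 = (16 + 21*(-14)) - 436 = (16 - 294) - 436 = -278 - 436 = -714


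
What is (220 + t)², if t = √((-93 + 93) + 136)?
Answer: 48536 + 880*√34 ≈ 53667.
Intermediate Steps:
t = 2*√34 (t = √(0 + 136) = √136 = 2*√34 ≈ 11.662)
(220 + t)² = (220 + 2*√34)²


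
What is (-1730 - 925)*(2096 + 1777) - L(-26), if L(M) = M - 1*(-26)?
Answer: -10282815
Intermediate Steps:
L(M) = 26 + M (L(M) = M + 26 = 26 + M)
(-1730 - 925)*(2096 + 1777) - L(-26) = (-1730 - 925)*(2096 + 1777) - (26 - 26) = -2655*3873 - 1*0 = -10282815 + 0 = -10282815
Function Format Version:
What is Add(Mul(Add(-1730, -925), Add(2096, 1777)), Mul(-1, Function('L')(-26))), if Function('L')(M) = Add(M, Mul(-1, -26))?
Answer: -10282815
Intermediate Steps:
Function('L')(M) = Add(26, M) (Function('L')(M) = Add(M, 26) = Add(26, M))
Add(Mul(Add(-1730, -925), Add(2096, 1777)), Mul(-1, Function('L')(-26))) = Add(Mul(Add(-1730, -925), Add(2096, 1777)), Mul(-1, Add(26, -26))) = Add(Mul(-2655, 3873), Mul(-1, 0)) = Add(-10282815, 0) = -10282815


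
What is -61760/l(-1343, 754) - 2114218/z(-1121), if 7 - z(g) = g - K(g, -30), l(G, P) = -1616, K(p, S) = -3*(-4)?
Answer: -104567809/57570 ≈ -1816.4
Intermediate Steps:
K(p, S) = 12
z(g) = 19 - g (z(g) = 7 - (g - 1*12) = 7 - (g - 12) = 7 - (-12 + g) = 7 + (12 - g) = 19 - g)
-61760/l(-1343, 754) - 2114218/z(-1121) = -61760/(-1616) - 2114218/(19 - 1*(-1121)) = -61760*(-1/1616) - 2114218/(19 + 1121) = 3860/101 - 2114218/1140 = 3860/101 - 2114218*1/1140 = 3860/101 - 1057109/570 = -104567809/57570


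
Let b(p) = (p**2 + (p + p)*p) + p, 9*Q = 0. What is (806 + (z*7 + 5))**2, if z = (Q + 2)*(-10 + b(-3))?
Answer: 1014049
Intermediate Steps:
Q = 0 (Q = (1/9)*0 = 0)
b(p) = p + 3*p**2 (b(p) = (p**2 + (2*p)*p) + p = (p**2 + 2*p**2) + p = 3*p**2 + p = p + 3*p**2)
z = 28 (z = (0 + 2)*(-10 - 3*(1 + 3*(-3))) = 2*(-10 - 3*(1 - 9)) = 2*(-10 - 3*(-8)) = 2*(-10 + 24) = 2*14 = 28)
(806 + (z*7 + 5))**2 = (806 + (28*7 + 5))**2 = (806 + (196 + 5))**2 = (806 + 201)**2 = 1007**2 = 1014049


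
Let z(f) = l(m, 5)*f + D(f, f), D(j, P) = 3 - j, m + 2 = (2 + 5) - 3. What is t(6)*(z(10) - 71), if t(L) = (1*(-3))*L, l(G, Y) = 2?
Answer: 1044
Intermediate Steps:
m = 2 (m = -2 + ((2 + 5) - 3) = -2 + (7 - 3) = -2 + 4 = 2)
t(L) = -3*L
z(f) = 3 + f (z(f) = 2*f + (3 - f) = 3 + f)
t(6)*(z(10) - 71) = (-3*6)*((3 + 10) - 71) = -18*(13 - 71) = -18*(-58) = 1044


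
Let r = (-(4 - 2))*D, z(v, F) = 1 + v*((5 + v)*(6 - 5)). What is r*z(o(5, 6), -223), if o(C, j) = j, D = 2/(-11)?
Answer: 268/11 ≈ 24.364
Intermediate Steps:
D = -2/11 (D = 2*(-1/11) = -2/11 ≈ -0.18182)
z(v, F) = 1 + v*(5 + v) (z(v, F) = 1 + v*((5 + v)*1) = 1 + v*(5 + v))
r = 4/11 (r = -(4 - 2)*(-2/11) = -1*2*(-2/11) = -2*(-2/11) = 4/11 ≈ 0.36364)
r*z(o(5, 6), -223) = 4*(1 + 6² + 5*6)/11 = 4*(1 + 36 + 30)/11 = (4/11)*67 = 268/11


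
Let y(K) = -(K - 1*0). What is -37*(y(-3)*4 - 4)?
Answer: -296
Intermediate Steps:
y(K) = -K (y(K) = -(K + 0) = -K)
-37*(y(-3)*4 - 4) = -37*(-1*(-3)*4 - 4) = -37*(3*4 - 4) = -37*(12 - 4) = -37*8 = -296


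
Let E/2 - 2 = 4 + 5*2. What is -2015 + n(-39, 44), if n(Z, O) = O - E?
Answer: -2003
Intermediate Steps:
E = 32 (E = 4 + 2*(4 + 5*2) = 4 + 2*(4 + 10) = 4 + 2*14 = 4 + 28 = 32)
n(Z, O) = -32 + O (n(Z, O) = O - 1*32 = O - 32 = -32 + O)
-2015 + n(-39, 44) = -2015 + (-32 + 44) = -2015 + 12 = -2003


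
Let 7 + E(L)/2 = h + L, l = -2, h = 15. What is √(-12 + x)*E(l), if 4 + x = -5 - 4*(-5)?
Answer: 12*I ≈ 12.0*I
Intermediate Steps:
x = 11 (x = -4 + (-5 - 4*(-5)) = -4 + (-5 + 20) = -4 + 15 = 11)
E(L) = 16 + 2*L (E(L) = -14 + 2*(15 + L) = -14 + (30 + 2*L) = 16 + 2*L)
√(-12 + x)*E(l) = √(-12 + 11)*(16 + 2*(-2)) = √(-1)*(16 - 4) = I*12 = 12*I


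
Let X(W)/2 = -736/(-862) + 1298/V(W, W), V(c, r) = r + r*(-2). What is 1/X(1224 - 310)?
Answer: -196967/223086 ≈ -0.88292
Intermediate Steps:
V(c, r) = -r (V(c, r) = r - 2*r = -r)
X(W) = 736/431 - 2596/W (X(W) = 2*(-736/(-862) + 1298/((-W))) = 2*(-736*(-1/862) + 1298*(-1/W)) = 2*(368/431 - 1298/W) = 736/431 - 2596/W)
1/X(1224 - 310) = 1/(736/431 - 2596/(1224 - 310)) = 1/(736/431 - 2596/914) = 1/(736/431 - 2596*1/914) = 1/(736/431 - 1298/457) = 1/(-223086/196967) = -196967/223086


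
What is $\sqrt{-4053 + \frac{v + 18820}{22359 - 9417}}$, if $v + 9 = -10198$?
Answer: $\frac{3 i \sqrt{931066174}}{1438} \approx 63.658 i$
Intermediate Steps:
$v = -10207$ ($v = -9 - 10198 = -10207$)
$\sqrt{-4053 + \frac{v + 18820}{22359 - 9417}} = \sqrt{-4053 + \frac{-10207 + 18820}{22359 - 9417}} = \sqrt{-4053 + \frac{8613}{12942}} = \sqrt{-4053 + 8613 \cdot \frac{1}{12942}} = \sqrt{-4053 + \frac{957}{1438}} = \sqrt{- \frac{5827257}{1438}} = \frac{3 i \sqrt{931066174}}{1438}$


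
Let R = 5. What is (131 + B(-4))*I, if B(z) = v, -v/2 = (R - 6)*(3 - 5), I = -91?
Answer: -11557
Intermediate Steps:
v = -4 (v = -2*(5 - 6)*(3 - 5) = -(-2)*(-2) = -2*2 = -4)
B(z) = -4
(131 + B(-4))*I = (131 - 4)*(-91) = 127*(-91) = -11557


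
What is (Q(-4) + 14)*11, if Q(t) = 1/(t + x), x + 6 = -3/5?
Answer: 8107/53 ≈ 152.96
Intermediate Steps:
x = -33/5 (x = -6 - 3/5 = -33/5 ≈ -6.6000)
Q(t) = 1/(-33/5 + t) (Q(t) = 1/(t - 33/5) = 1/(-33/5 + t))
(Q(-4) + 14)*11 = (5/(-33 + 5*(-4)) + 14)*11 = (5/(-33 - 20) + 14)*11 = (5/(-53) + 14)*11 = (5*(-1/53) + 14)*11 = (-5/53 + 14)*11 = (737/53)*11 = 8107/53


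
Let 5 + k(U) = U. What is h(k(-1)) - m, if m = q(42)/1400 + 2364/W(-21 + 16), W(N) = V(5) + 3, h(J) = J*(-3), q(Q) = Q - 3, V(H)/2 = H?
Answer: -2982507/18200 ≈ -163.87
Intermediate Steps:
k(U) = -5 + U
V(H) = 2*H
q(Q) = -3 + Q
h(J) = -3*J
W(N) = 13 (W(N) = 2*5 + 3 = 10 + 3 = 13)
m = 3310107/18200 (m = (-3 + 42)/1400 + 2364/13 = 39*(1/1400) + 2364*(1/13) = 39/1400 + 2364/13 = 3310107/18200 ≈ 181.87)
h(k(-1)) - m = -3*(-5 - 1) - 1*3310107/18200 = -3*(-6) - 3310107/18200 = 18 - 3310107/18200 = -2982507/18200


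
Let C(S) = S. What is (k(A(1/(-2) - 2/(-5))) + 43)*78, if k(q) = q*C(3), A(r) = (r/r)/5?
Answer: 17004/5 ≈ 3400.8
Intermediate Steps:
A(r) = ⅕ (A(r) = 1*(⅕) = ⅕)
k(q) = 3*q (k(q) = q*3 = 3*q)
(k(A(1/(-2) - 2/(-5))) + 43)*78 = (3*(⅕) + 43)*78 = (⅗ + 43)*78 = (218/5)*78 = 17004/5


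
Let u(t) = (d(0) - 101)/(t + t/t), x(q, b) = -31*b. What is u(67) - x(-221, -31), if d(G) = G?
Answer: -65449/68 ≈ -962.49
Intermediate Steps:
u(t) = -101/(1 + t) (u(t) = (0 - 101)/(t + t/t) = -101/(t + 1) = -101/(1 + t))
u(67) - x(-221, -31) = -101/(1 + 67) - (-31)*(-31) = -101/68 - 1*961 = -101*1/68 - 961 = -101/68 - 961 = -65449/68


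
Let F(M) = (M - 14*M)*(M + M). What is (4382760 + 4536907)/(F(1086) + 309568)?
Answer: -8919667/30354728 ≈ -0.29385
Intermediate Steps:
F(M) = -26*M² (F(M) = (-13*M)*(2*M) = -26*M²)
(4382760 + 4536907)/(F(1086) + 309568) = (4382760 + 4536907)/(-26*1086² + 309568) = 8919667/(-26*1179396 + 309568) = 8919667/(-30664296 + 309568) = 8919667/(-30354728) = 8919667*(-1/30354728) = -8919667/30354728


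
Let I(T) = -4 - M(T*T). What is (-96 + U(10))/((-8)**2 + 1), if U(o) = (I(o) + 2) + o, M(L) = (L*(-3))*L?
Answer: 29912/65 ≈ 460.18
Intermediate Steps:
M(L) = -3*L**2 (M(L) = (-3*L)*L = -3*L**2)
I(T) = -4 + 3*T**4 (I(T) = -4 - (-3)*(T*T)**2 = -4 - (-3)*(T**2)**2 = -4 - (-3)*T**4 = -4 + 3*T**4)
U(o) = -2 + o + 3*o**4 (U(o) = ((-4 + 3*o**4) + 2) + o = (-2 + 3*o**4) + o = -2 + o + 3*o**4)
(-96 + U(10))/((-8)**2 + 1) = (-96 + (-2 + 10 + 3*10**4))/((-8)**2 + 1) = (-96 + (-2 + 10 + 3*10000))/(64 + 1) = (-96 + (-2 + 10 + 30000))/65 = (-96 + 30008)*(1/65) = 29912*(1/65) = 29912/65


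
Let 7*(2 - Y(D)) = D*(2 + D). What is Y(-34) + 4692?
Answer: 31770/7 ≈ 4538.6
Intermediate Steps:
Y(D) = 2 - D*(2 + D)/7
Y(-34) + 4692 = (2 - 2/7*(-34) - ⅐*(-34)²) + 4692 = (2 + 68/7 - ⅐*1156) + 4692 = (2 + 68/7 - 1156/7) + 4692 = -1074/7 + 4692 = 31770/7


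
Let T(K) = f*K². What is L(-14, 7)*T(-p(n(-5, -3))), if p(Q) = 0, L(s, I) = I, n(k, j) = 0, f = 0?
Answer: 0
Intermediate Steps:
T(K) = 0 (T(K) = 0*K² = 0)
L(-14, 7)*T(-p(n(-5, -3))) = 7*0 = 0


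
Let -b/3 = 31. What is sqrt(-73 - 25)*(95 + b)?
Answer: 14*I*sqrt(2) ≈ 19.799*I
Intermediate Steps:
b = -93 (b = -3*31 = -93)
sqrt(-73 - 25)*(95 + b) = sqrt(-73 - 25)*(95 - 93) = sqrt(-98)*2 = (7*I*sqrt(2))*2 = 14*I*sqrt(2)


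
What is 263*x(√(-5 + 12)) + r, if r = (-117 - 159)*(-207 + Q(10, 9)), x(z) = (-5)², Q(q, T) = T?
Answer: 61223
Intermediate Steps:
x(z) = 25
r = 54648 (r = (-117 - 159)*(-207 + 9) = -276*(-198) = 54648)
263*x(√(-5 + 12)) + r = 263*25 + 54648 = 6575 + 54648 = 61223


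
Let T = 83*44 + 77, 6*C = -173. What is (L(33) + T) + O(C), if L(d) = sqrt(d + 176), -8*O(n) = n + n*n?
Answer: 1045061/288 + sqrt(209) ≈ 3643.1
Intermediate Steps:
C = -173/6 (C = (1/6)*(-173) = -173/6 ≈ -28.833)
O(n) = -n/8 - n**2/8 (O(n) = -(n + n*n)/8 = -(n + n**2)/8 = -n/8 - n**2/8)
T = 3729 (T = 3652 + 77 = 3729)
L(d) = sqrt(176 + d)
(L(33) + T) + O(C) = (sqrt(176 + 33) + 3729) - 1/8*(-173/6)*(1 - 173/6) = (sqrt(209) + 3729) - 1/8*(-173/6)*(-167/6) = (3729 + sqrt(209)) - 28891/288 = 1045061/288 + sqrt(209)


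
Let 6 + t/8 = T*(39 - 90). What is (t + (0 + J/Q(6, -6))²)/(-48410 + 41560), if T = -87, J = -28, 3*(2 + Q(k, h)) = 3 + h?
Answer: -159908/30825 ≈ -5.1876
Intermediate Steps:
Q(k, h) = -1 + h/3 (Q(k, h) = -2 + (3 + h)/3 = -2 + (1 + h/3) = -1 + h/3)
t = 35448 (t = -48 + 8*(-87*(39 - 90)) = -48 + 8*(-87*(-51)) = -48 + 8*4437 = -48 + 35496 = 35448)
(t + (0 + J/Q(6, -6))²)/(-48410 + 41560) = (35448 + (0 - 28/(-1 + (⅓)*(-6)))²)/(-48410 + 41560) = (35448 + (0 - 28/(-1 - 2))²)/(-6850) = (35448 + (0 - 28/(-3))²)*(-1/6850) = (35448 + (0 - 28*(-⅓))²)*(-1/6850) = (35448 + (0 + 28/3)²)*(-1/6850) = (35448 + (28/3)²)*(-1/6850) = (35448 + 784/9)*(-1/6850) = (319816/9)*(-1/6850) = -159908/30825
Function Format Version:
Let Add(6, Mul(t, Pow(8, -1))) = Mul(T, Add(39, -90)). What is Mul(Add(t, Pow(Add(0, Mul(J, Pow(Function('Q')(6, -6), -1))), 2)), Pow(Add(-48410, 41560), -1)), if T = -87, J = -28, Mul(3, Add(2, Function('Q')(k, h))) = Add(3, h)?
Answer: Rational(-159908, 30825) ≈ -5.1876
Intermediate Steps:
Function('Q')(k, h) = Add(-1, Mul(Rational(1, 3), h)) (Function('Q')(k, h) = Add(-2, Mul(Rational(1, 3), Add(3, h))) = Add(-2, Add(1, Mul(Rational(1, 3), h))) = Add(-1, Mul(Rational(1, 3), h)))
t = 35448 (t = Add(-48, Mul(8, Mul(-87, Add(39, -90)))) = Add(-48, Mul(8, Mul(-87, -51))) = Add(-48, Mul(8, 4437)) = Add(-48, 35496) = 35448)
Mul(Add(t, Pow(Add(0, Mul(J, Pow(Function('Q')(6, -6), -1))), 2)), Pow(Add(-48410, 41560), -1)) = Mul(Add(35448, Pow(Add(0, Mul(-28, Pow(Add(-1, Mul(Rational(1, 3), -6)), -1))), 2)), Pow(Add(-48410, 41560), -1)) = Mul(Add(35448, Pow(Add(0, Mul(-28, Pow(Add(-1, -2), -1))), 2)), Pow(-6850, -1)) = Mul(Add(35448, Pow(Add(0, Mul(-28, Pow(-3, -1))), 2)), Rational(-1, 6850)) = Mul(Add(35448, Pow(Add(0, Mul(-28, Rational(-1, 3))), 2)), Rational(-1, 6850)) = Mul(Add(35448, Pow(Add(0, Rational(28, 3)), 2)), Rational(-1, 6850)) = Mul(Add(35448, Pow(Rational(28, 3), 2)), Rational(-1, 6850)) = Mul(Add(35448, Rational(784, 9)), Rational(-1, 6850)) = Mul(Rational(319816, 9), Rational(-1, 6850)) = Rational(-159908, 30825)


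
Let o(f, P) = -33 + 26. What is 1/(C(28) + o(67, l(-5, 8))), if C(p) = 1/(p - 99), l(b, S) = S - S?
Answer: -71/498 ≈ -0.14257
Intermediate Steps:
l(b, S) = 0
C(p) = 1/(-99 + p)
o(f, P) = -7
1/(C(28) + o(67, l(-5, 8))) = 1/(1/(-99 + 28) - 7) = 1/(1/(-71) - 7) = 1/(-1/71 - 7) = 1/(-498/71) = -71/498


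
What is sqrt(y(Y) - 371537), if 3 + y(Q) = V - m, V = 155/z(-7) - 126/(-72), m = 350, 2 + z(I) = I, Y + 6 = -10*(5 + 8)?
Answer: I*sqrt(13388597)/6 ≈ 609.84*I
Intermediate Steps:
Y = -136 (Y = -6 - 10*(5 + 8) = -6 - 10*13 = -6 - 130 = -136)
z(I) = -2 + I
V = -557/36 (V = 155/(-2 - 7) - 126/(-72) = 155/(-9) - 126*(-1/72) = 155*(-1/9) + 7/4 = -155/9 + 7/4 = -557/36 ≈ -15.472)
y(Q) = -13265/36 (y(Q) = -3 + (-557/36 - 1*350) = -3 + (-557/36 - 350) = -3 - 13157/36 = -13265/36)
sqrt(y(Y) - 371537) = sqrt(-13265/36 - 371537) = sqrt(-13388597/36) = I*sqrt(13388597)/6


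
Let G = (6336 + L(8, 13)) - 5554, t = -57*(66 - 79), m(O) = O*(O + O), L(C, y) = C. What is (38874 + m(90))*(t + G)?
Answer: 84318294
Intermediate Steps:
m(O) = 2*O² (m(O) = O*(2*O) = 2*O²)
t = 741 (t = -57*(-13) = 741)
G = 790 (G = (6336 + 8) - 5554 = 6344 - 5554 = 790)
(38874 + m(90))*(t + G) = (38874 + 2*90²)*(741 + 790) = (38874 + 2*8100)*1531 = (38874 + 16200)*1531 = 55074*1531 = 84318294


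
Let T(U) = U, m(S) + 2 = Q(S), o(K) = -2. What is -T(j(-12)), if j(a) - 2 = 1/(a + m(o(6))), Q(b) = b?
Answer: -31/16 ≈ -1.9375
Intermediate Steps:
m(S) = -2 + S
j(a) = 2 + 1/(-4 + a) (j(a) = 2 + 1/(a + (-2 - 2)) = 2 + 1/(a - 4) = 2 + 1/(-4 + a))
-T(j(-12)) = -(-7 + 2*(-12))/(-4 - 12) = -(-7 - 24)/(-16) = -(-1)*(-31)/16 = -1*31/16 = -31/16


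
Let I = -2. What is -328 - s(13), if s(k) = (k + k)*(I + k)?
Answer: -614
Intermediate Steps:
s(k) = 2*k*(-2 + k) (s(k) = (k + k)*(-2 + k) = (2*k)*(-2 + k) = 2*k*(-2 + k))
-328 - s(13) = -328 - 2*13*(-2 + 13) = -328 - 2*13*11 = -328 - 1*286 = -328 - 286 = -614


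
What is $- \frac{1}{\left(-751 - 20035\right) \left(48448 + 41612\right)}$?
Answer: $\frac{1}{1871987160} \approx 5.3419 \cdot 10^{-10}$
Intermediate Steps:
$- \frac{1}{\left(-751 - 20035\right) \left(48448 + 41612\right)} = - \frac{1}{\left(-20786\right) 90060} = - \frac{1}{-1871987160} = \left(-1\right) \left(- \frac{1}{1871987160}\right) = \frac{1}{1871987160}$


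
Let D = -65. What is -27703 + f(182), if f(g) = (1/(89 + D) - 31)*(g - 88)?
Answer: -367357/12 ≈ -30613.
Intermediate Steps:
f(g) = 8173/3 - 743*g/24 (f(g) = (1/(89 - 65) - 31)*(g - 88) = (1/24 - 31)*(-88 + g) = -743*(-88 + g)/24 = 8173/3 - 743*g/24)
-27703 + f(182) = -27703 + (8173/3 - 743/24*182) = -27703 + (8173/3 - 67613/12) = -27703 - 34921/12 = -367357/12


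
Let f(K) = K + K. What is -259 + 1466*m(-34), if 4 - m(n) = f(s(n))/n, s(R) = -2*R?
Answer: 11469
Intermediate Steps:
f(K) = 2*K
m(n) = 8 (m(n) = 4 - 2*(-2*n)/n = 4 - (-4*n)/n = 4 - 1*(-4) = 4 + 4 = 8)
-259 + 1466*m(-34) = -259 + 1466*8 = -259 + 11728 = 11469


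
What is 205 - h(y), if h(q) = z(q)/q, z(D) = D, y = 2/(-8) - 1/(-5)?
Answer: 204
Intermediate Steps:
y = -1/20 (y = 2*(-⅛) - 1*(-⅕) = -¼ + ⅕ = -1/20 ≈ -0.050000)
h(q) = 1 (h(q) = q/q = 1)
205 - h(y) = 205 - 1*1 = 205 - 1 = 204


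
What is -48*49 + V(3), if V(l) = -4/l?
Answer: -7060/3 ≈ -2353.3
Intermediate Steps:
-48*49 + V(3) = -48*49 - 4/3 = -2352 - 4*⅓ = -2352 - 4/3 = -7060/3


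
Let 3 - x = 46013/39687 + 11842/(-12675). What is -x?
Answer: -155095206/55892525 ≈ -2.7749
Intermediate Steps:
x = 155095206/55892525 (x = 3 - (46013/39687 + 11842/(-12675)) = 3 - (46013*(1/39687) + 11842*(-1/12675)) = 3 - (46013/39687 - 11842/12675) = 3 - 1*12582369/55892525 = 3 - 12582369/55892525 = 155095206/55892525 ≈ 2.7749)
-x = -1*155095206/55892525 = -155095206/55892525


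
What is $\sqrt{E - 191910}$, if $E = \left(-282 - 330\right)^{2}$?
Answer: $\sqrt{182634} \approx 427.36$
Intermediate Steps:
$E = 374544$ ($E = \left(-612\right)^{2} = 374544$)
$\sqrt{E - 191910} = \sqrt{374544 - 191910} = \sqrt{182634}$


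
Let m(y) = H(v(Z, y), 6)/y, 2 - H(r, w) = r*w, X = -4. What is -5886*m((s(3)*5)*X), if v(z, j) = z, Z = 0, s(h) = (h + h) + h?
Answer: 327/5 ≈ 65.400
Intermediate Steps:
s(h) = 3*h (s(h) = 2*h + h = 3*h)
H(r, w) = 2 - r*w
m(y) = 2/y (m(y) = (2 - 1*0*6)/y = (2 + 0)/y = 2/y)
-5886*m((s(3)*5)*X) = -11772/(((3*3)*5)*(-4)) = -11772/((9*5)*(-4)) = -11772/(45*(-4)) = -11772/(-180) = -11772*(-1)/180 = -5886*(-1/90) = 327/5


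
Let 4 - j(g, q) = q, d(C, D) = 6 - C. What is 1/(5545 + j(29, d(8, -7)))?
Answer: 1/5551 ≈ 0.00018015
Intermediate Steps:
j(g, q) = 4 - q
1/(5545 + j(29, d(8, -7))) = 1/(5545 + (4 - (6 - 1*8))) = 1/(5545 + (4 - (6 - 8))) = 1/(5545 + (4 - 1*(-2))) = 1/(5545 + (4 + 2)) = 1/(5545 + 6) = 1/5551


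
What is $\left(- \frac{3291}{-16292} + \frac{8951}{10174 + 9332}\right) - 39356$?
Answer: $- \frac{6253401083887}{158895876} \approx -39355.0$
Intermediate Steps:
$\left(- \frac{3291}{-16292} + \frac{8951}{10174 + 9332}\right) - 39356 = \left(\left(-3291\right) \left(- \frac{1}{16292}\right) + \frac{8951}{19506}\right) - 39356 = \left(\frac{3291}{16292} + 8951 \cdot \frac{1}{19506}\right) - 39356 = \left(\frac{3291}{16292} + \frac{8951}{19506}\right) - 39356 = \frac{105011969}{158895876} - 39356 = - \frac{6253401083887}{158895876}$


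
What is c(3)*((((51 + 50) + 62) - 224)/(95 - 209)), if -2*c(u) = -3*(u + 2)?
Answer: 305/76 ≈ 4.0132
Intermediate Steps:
c(u) = 3 + 3*u/2 (c(u) = -(-3)*(u + 2)/2 = -(-3)*(2 + u)/2 = -(-6 - 3*u)/2 = 3 + 3*u/2)
c(3)*((((51 + 50) + 62) - 224)/(95 - 209)) = (3 + (3/2)*3)*((((51 + 50) + 62) - 224)/(95 - 209)) = (3 + 9/2)*(((101 + 62) - 224)/(-114)) = 15*((163 - 224)*(-1/114))/2 = 15*(-61*(-1/114))/2 = (15/2)*(61/114) = 305/76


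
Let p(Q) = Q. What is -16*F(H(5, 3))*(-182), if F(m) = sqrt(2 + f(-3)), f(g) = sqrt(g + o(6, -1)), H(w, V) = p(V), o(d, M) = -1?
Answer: 2912*sqrt(2 + 2*I) ≈ 4524.6 + 1874.1*I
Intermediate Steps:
H(w, V) = V
f(g) = sqrt(-1 + g) (f(g) = sqrt(g - 1) = sqrt(-1 + g))
F(m) = sqrt(2 + 2*I) (F(m) = sqrt(2 + sqrt(-1 - 3)) = sqrt(2 + sqrt(-4)) = sqrt(2 + 2*I))
-16*F(H(5, 3))*(-182) = -16*sqrt(2 + 2*I)*(-182) = 2912*sqrt(2 + 2*I)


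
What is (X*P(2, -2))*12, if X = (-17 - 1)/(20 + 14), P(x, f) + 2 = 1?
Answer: 108/17 ≈ 6.3529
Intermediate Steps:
P(x, f) = -1 (P(x, f) = -2 + 1 = -1)
X = -9/17 (X = -18/34 = -18*1/34 = -9/17 ≈ -0.52941)
(X*P(2, -2))*12 = -9/17*(-1)*12 = (9/17)*12 = 108/17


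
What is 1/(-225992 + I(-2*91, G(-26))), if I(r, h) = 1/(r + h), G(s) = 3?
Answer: -179/40452569 ≈ -4.4249e-6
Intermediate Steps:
I(r, h) = 1/(h + r)
1/(-225992 + I(-2*91, G(-26))) = 1/(-225992 + 1/(3 - 2*91)) = 1/(-225992 + 1/(3 - 182)) = 1/(-225992 + 1/(-179)) = 1/(-225992 - 1/179) = 1/(-40452569/179) = -179/40452569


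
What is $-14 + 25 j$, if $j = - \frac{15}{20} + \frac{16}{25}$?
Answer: $- \frac{67}{4} \approx -16.75$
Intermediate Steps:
$j = - \frac{11}{100}$ ($j = \left(-15\right) \frac{1}{20} + 16 \cdot \frac{1}{25} = - \frac{3}{4} + \frac{16}{25} = - \frac{11}{100} \approx -0.11$)
$-14 + 25 j = -14 + 25 \left(- \frac{11}{100}\right) = -14 - \frac{11}{4} = - \frac{67}{4}$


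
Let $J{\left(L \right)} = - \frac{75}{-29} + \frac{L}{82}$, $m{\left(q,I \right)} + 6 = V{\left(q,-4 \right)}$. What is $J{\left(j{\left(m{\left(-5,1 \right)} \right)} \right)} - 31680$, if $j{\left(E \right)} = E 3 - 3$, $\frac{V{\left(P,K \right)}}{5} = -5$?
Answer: $- \frac{37665837}{1189} \approx -31679.0$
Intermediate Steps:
$V{\left(P,K \right)} = -25$ ($V{\left(P,K \right)} = 5 \left(-5\right) = -25$)
$m{\left(q,I \right)} = -31$ ($m{\left(q,I \right)} = -6 - 25 = -31$)
$j{\left(E \right)} = -3 + 3 E$ ($j{\left(E \right)} = 3 E - 3 = -3 + 3 E$)
$J{\left(L \right)} = \frac{75}{29} + \frac{L}{82}$ ($J{\left(L \right)} = \left(-75\right) \left(- \frac{1}{29}\right) + L \frac{1}{82} = \frac{75}{29} + \frac{L}{82}$)
$J{\left(j{\left(m{\left(-5,1 \right)} \right)} \right)} - 31680 = \left(\frac{75}{29} + \frac{-3 + 3 \left(-31\right)}{82}\right) - 31680 = \left(\frac{75}{29} + \frac{-3 - 93}{82}\right) - 31680 = \left(\frac{75}{29} + \frac{1}{82} \left(-96\right)\right) - 31680 = \left(\frac{75}{29} - \frac{48}{41}\right) - 31680 = \frac{1683}{1189} - 31680 = - \frac{37665837}{1189}$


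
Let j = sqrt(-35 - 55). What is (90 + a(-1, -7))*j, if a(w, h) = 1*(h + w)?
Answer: 246*I*sqrt(10) ≈ 777.92*I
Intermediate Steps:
a(w, h) = h + w
j = 3*I*sqrt(10) (j = sqrt(-90) = 3*I*sqrt(10) ≈ 9.4868*I)
(90 + a(-1, -7))*j = (90 + (-7 - 1))*(3*I*sqrt(10)) = (90 - 8)*(3*I*sqrt(10)) = 82*(3*I*sqrt(10)) = 246*I*sqrt(10)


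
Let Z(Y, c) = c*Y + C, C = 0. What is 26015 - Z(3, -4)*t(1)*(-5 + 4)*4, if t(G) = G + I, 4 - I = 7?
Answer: 26111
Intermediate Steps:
I = -3 (I = 4 - 1*7 = 4 - 7 = -3)
Z(Y, c) = Y*c (Z(Y, c) = c*Y + 0 = Y*c + 0 = Y*c)
t(G) = -3 + G (t(G) = G - 3 = -3 + G)
26015 - Z(3, -4)*t(1)*(-5 + 4)*4 = 26015 - (3*(-4))*(-3 + 1)*(-5 + 4)*4 = 26015 - (-12*(-2))*(-1*4) = 26015 - 24*(-4) = 26015 - 1*(-96) = 26015 + 96 = 26111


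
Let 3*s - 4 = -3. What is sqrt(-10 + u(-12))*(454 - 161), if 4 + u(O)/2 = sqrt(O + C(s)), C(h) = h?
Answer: 293*sqrt(-162 + 6*I*sqrt(105))/3 ≈ 231.89 + 1264.5*I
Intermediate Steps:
s = 1/3 (s = 4/3 + (1/3)*(-3) = 4/3 - 1 = 1/3 ≈ 0.33333)
u(O) = -8 + 2*sqrt(1/3 + O) (u(O) = -8 + 2*sqrt(O + 1/3) = -8 + 2*sqrt(1/3 + O))
sqrt(-10 + u(-12))*(454 - 161) = sqrt(-10 + (-8 + 2*sqrt(3 + 9*(-12))/3))*(454 - 161) = sqrt(-10 + (-8 + 2*sqrt(3 - 108)/3))*293 = sqrt(-10 + (-8 + 2*sqrt(-105)/3))*293 = sqrt(-10 + (-8 + 2*(I*sqrt(105))/3))*293 = sqrt(-10 + (-8 + 2*I*sqrt(105)/3))*293 = sqrt(-18 + 2*I*sqrt(105)/3)*293 = 293*sqrt(-18 + 2*I*sqrt(105)/3)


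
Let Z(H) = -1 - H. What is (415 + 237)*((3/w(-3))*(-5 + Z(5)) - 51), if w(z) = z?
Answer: -26080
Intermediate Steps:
(415 + 237)*((3/w(-3))*(-5 + Z(5)) - 51) = (415 + 237)*((3/(-3))*(-5 + (-1 - 1*5)) - 51) = 652*((3*(-⅓))*(-5 + (-1 - 5)) - 51) = 652*(-(-5 - 6) - 51) = 652*(-1*(-11) - 51) = 652*(11 - 51) = 652*(-40) = -26080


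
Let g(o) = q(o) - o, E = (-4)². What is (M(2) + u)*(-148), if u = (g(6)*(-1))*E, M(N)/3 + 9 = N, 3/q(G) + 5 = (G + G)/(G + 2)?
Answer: -91908/7 ≈ -13130.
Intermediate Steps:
q(G) = 3/(-5 + 2*G/(2 + G)) (q(G) = 3/(-5 + (G + G)/(G + 2)) = 3/(-5 + (2*G)/(2 + G)) = 3/(-5 + 2*G/(2 + G)))
M(N) = -27 + 3*N
E = 16
g(o) = -o + 3*(-2 - o)/(10 + 3*o) (g(o) = 3*(-2 - o)/(10 + 3*o) - o = -o + 3*(-2 - o)/(10 + 3*o))
u = 768/7 (u = (((-6 - 13*6 - 3*6²)/(10 + 3*6))*(-1))*16 = (((-6 - 78 - 3*36)/(10 + 18))*(-1))*16 = (((-6 - 78 - 108)/28)*(-1))*16 = (((1/28)*(-192))*(-1))*16 = -48/7*(-1)*16 = (48/7)*16 = 768/7 ≈ 109.71)
(M(2) + u)*(-148) = ((-27 + 3*2) + 768/7)*(-148) = ((-27 + 6) + 768/7)*(-148) = (-21 + 768/7)*(-148) = (621/7)*(-148) = -91908/7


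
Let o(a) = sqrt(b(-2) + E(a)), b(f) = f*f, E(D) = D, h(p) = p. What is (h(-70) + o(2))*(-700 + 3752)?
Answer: -213640 + 3052*sqrt(6) ≈ -2.0616e+5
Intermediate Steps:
b(f) = f**2
o(a) = sqrt(4 + a) (o(a) = sqrt((-2)**2 + a) = sqrt(4 + a))
(h(-70) + o(2))*(-700 + 3752) = (-70 + sqrt(4 + 2))*(-700 + 3752) = (-70 + sqrt(6))*3052 = -213640 + 3052*sqrt(6)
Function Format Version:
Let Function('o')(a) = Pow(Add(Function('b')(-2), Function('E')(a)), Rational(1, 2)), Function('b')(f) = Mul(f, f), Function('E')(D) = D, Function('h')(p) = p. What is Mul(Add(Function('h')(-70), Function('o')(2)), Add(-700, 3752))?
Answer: Add(-213640, Mul(3052, Pow(6, Rational(1, 2)))) ≈ -2.0616e+5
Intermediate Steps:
Function('b')(f) = Pow(f, 2)
Function('o')(a) = Pow(Add(4, a), Rational(1, 2)) (Function('o')(a) = Pow(Add(Pow(-2, 2), a), Rational(1, 2)) = Pow(Add(4, a), Rational(1, 2)))
Mul(Add(Function('h')(-70), Function('o')(2)), Add(-700, 3752)) = Mul(Add(-70, Pow(Add(4, 2), Rational(1, 2))), Add(-700, 3752)) = Mul(Add(-70, Pow(6, Rational(1, 2))), 3052) = Add(-213640, Mul(3052, Pow(6, Rational(1, 2))))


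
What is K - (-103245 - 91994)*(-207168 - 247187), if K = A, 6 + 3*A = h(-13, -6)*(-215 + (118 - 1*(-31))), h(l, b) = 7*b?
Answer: -88707814923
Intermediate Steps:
A = 922 (A = -2 + ((7*(-6))*(-215 + (118 - 1*(-31))))/3 = -2 + (-42*(-215 + (118 + 31)))/3 = -2 + (-42*(-215 + 149))/3 = -2 + (-42*(-66))/3 = -2 + (⅓)*2772 = -2 + 924 = 922)
K = 922
K - (-103245 - 91994)*(-207168 - 247187) = 922 - (-103245 - 91994)*(-207168 - 247187) = 922 - (-195239)*(-454355) = 922 - 1*88707815845 = 922 - 88707815845 = -88707814923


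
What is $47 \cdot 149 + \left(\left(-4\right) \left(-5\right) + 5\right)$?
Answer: $7028$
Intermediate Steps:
$47 \cdot 149 + \left(\left(-4\right) \left(-5\right) + 5\right) = 7003 + \left(20 + 5\right) = 7003 + 25 = 7028$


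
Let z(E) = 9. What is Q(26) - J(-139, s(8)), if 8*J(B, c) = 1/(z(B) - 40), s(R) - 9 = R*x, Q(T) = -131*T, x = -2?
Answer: -844687/248 ≈ -3406.0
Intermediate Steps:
s(R) = 9 - 2*R (s(R) = 9 + R*(-2) = 9 - 2*R)
J(B, c) = -1/248 (J(B, c) = 1/(8*(9 - 40)) = (1/8)/(-31) = (1/8)*(-1/31) = -1/248)
Q(26) - J(-139, s(8)) = -131*26 - 1*(-1/248) = -3406 + 1/248 = -844687/248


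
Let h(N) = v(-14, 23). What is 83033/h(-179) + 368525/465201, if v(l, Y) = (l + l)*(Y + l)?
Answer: -4281574037/13025628 ≈ -328.70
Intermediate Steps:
v(l, Y) = 2*l*(Y + l) (v(l, Y) = (2*l)*(Y + l) = 2*l*(Y + l))
h(N) = -252 (h(N) = 2*(-14)*(23 - 14) = 2*(-14)*9 = -252)
83033/h(-179) + 368525/465201 = 83033/(-252) + 368525/465201 = 83033*(-1/252) + 368525*(1/465201) = -83033/252 + 368525/465201 = -4281574037/13025628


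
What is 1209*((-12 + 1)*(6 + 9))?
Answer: -199485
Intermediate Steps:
1209*((-12 + 1)*(6 + 9)) = 1209*(-11*15) = 1209*(-165) = -199485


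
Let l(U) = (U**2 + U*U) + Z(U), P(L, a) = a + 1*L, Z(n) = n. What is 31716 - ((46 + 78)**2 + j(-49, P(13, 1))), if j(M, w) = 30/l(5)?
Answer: 179734/11 ≈ 16339.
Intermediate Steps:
P(L, a) = L + a (P(L, a) = a + L = L + a)
l(U) = U + 2*U**2 (l(U) = (U**2 + U*U) + U = (U**2 + U**2) + U = 2*U**2 + U = U + 2*U**2)
j(M, w) = 6/11 (j(M, w) = 30/((5*(1 + 2*5))) = 30/((5*(1 + 10))) = 30/((5*11)) = 30/55 = 30*(1/55) = 6/11)
31716 - ((46 + 78)**2 + j(-49, P(13, 1))) = 31716 - ((46 + 78)**2 + 6/11) = 31716 - (124**2 + 6/11) = 31716 - (15376 + 6/11) = 31716 - 1*169142/11 = 31716 - 169142/11 = 179734/11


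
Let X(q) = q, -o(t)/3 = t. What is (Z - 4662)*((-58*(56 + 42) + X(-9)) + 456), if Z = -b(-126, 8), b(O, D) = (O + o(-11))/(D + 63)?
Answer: 1732970433/71 ≈ 2.4408e+7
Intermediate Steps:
o(t) = -3*t
b(O, D) = (33 + O)/(63 + D) (b(O, D) = (O - 3*(-11))/(D + 63) = (O + 33)/(63 + D) = (33 + O)/(63 + D))
Z = 93/71 (Z = -(33 - 126)/(63 + 8) = -(-93)/71 = -1*(-93/71) = 93/71 ≈ 1.3099)
(Z - 4662)*((-58*(56 + 42) + X(-9)) + 456) = (93/71 - 4662)*((-58*(56 + 42) - 9) + 456) = -330909*((-58*98 - 9) + 456)/71 = -330909*((-5684 - 9) + 456)/71 = -330909*(-5693 + 456)/71 = -330909/71*(-5237) = 1732970433/71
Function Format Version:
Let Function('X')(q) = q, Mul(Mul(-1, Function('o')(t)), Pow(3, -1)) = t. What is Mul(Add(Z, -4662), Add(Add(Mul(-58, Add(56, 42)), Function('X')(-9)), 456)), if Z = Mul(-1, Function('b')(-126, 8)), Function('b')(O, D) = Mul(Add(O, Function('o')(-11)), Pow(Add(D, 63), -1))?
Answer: Rational(1732970433, 71) ≈ 2.4408e+7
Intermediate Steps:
Function('o')(t) = Mul(-3, t)
Function('b')(O, D) = Mul(Pow(Add(63, D), -1), Add(33, O)) (Function('b')(O, D) = Mul(Add(O, Mul(-3, -11)), Pow(Add(D, 63), -1)) = Mul(Add(O, 33), Pow(Add(63, D), -1)) = Mul(Add(33, O), Pow(Add(63, D), -1)) = Mul(Pow(Add(63, D), -1), Add(33, O)))
Z = Rational(93, 71) (Z = Mul(-1, Mul(Pow(Add(63, 8), -1), Add(33, -126))) = Mul(-1, Mul(Pow(71, -1), -93)) = Mul(-1, Mul(Rational(1, 71), -93)) = Mul(-1, Rational(-93, 71)) = Rational(93, 71) ≈ 1.3099)
Mul(Add(Z, -4662), Add(Add(Mul(-58, Add(56, 42)), Function('X')(-9)), 456)) = Mul(Add(Rational(93, 71), -4662), Add(Add(Mul(-58, Add(56, 42)), -9), 456)) = Mul(Rational(-330909, 71), Add(Add(Mul(-58, 98), -9), 456)) = Mul(Rational(-330909, 71), Add(Add(-5684, -9), 456)) = Mul(Rational(-330909, 71), Add(-5693, 456)) = Mul(Rational(-330909, 71), -5237) = Rational(1732970433, 71)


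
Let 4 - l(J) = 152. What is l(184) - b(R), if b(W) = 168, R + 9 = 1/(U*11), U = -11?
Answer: -316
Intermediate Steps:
R = -1090/121 (R = -9 + 1/(-11*11) = -9 + 1/(-121) = -9 - 1/121 = -1090/121 ≈ -9.0083)
l(J) = -148 (l(J) = 4 - 1*152 = 4 - 152 = -148)
l(184) - b(R) = -148 - 1*168 = -148 - 168 = -316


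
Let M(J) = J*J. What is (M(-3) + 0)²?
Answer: 81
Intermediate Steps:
M(J) = J²
(M(-3) + 0)² = ((-3)² + 0)² = (9 + 0)² = 9² = 81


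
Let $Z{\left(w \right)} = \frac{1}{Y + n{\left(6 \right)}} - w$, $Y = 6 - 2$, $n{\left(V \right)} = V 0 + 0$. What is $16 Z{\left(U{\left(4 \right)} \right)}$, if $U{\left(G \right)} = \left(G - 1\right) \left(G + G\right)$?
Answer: $-380$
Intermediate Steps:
$n{\left(V \right)} = 0$ ($n{\left(V \right)} = 0 + 0 = 0$)
$Y = 4$
$U{\left(G \right)} = 2 G \left(-1 + G\right)$ ($U{\left(G \right)} = \left(-1 + G\right) 2 G = 2 G \left(-1 + G\right)$)
$Z{\left(w \right)} = \frac{1}{4} - w$ ($Z{\left(w \right)} = \frac{1}{4 + 0} - w = \frac{1}{4} - w$)
$16 Z{\left(U{\left(4 \right)} \right)} = 16 \left(\frac{1}{4} - 2 \cdot 4 \left(-1 + 4\right)\right) = 16 \left(\frac{1}{4} - 2 \cdot 4 \cdot 3\right) = 16 \left(\frac{1}{4} - 24\right) = 16 \left(- \frac{95}{4}\right) = -380$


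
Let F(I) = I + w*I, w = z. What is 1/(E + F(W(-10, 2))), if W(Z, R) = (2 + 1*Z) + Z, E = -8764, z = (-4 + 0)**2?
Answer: -1/9070 ≈ -0.00011025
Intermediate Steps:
z = 16 (z = (-4)**2 = 16)
W(Z, R) = 2 + 2*Z (W(Z, R) = (2 + Z) + Z = 2 + 2*Z)
w = 16
F(I) = 17*I (F(I) = I + 16*I = 17*I)
1/(E + F(W(-10, 2))) = 1/(-8764 + 17*(2 + 2*(-10))) = 1/(-8764 + 17*(2 - 20)) = 1/(-8764 + 17*(-18)) = 1/(-8764 - 306) = 1/(-9070) = -1/9070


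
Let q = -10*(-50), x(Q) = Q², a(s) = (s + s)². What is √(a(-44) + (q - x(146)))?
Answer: 4*I*√817 ≈ 114.33*I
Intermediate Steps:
a(s) = 4*s² (a(s) = (2*s)² = 4*s²)
q = 500
√(a(-44) + (q - x(146))) = √(4*(-44)² + (500 - 1*146²)) = √(4*1936 + (500 - 1*21316)) = √(7744 + (500 - 21316)) = √(7744 - 20816) = √(-13072) = 4*I*√817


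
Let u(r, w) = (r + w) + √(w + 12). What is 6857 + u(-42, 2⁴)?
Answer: 6831 + 2*√7 ≈ 6836.3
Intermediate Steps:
u(r, w) = r + w + √(12 + w) (u(r, w) = (r + w) + √(12 + w) = r + w + √(12 + w))
6857 + u(-42, 2⁴) = 6857 + (-42 + 2⁴ + √(12 + 2⁴)) = 6857 + (-42 + 16 + √(12 + 16)) = 6857 + (-42 + 16 + √28) = 6857 + (-42 + 16 + 2*√7) = 6857 + (-26 + 2*√7) = 6831 + 2*√7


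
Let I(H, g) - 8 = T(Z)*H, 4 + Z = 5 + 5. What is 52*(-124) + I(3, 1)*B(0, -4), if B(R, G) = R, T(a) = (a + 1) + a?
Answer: -6448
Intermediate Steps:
Z = 6 (Z = -4 + (5 + 5) = -4 + 10 = 6)
T(a) = 1 + 2*a (T(a) = (1 + a) + a = 1 + 2*a)
I(H, g) = 8 + 13*H (I(H, g) = 8 + (1 + 2*6)*H = 8 + (1 + 12)*H = 8 + 13*H)
52*(-124) + I(3, 1)*B(0, -4) = 52*(-124) + (8 + 13*3)*0 = -6448 + (8 + 39)*0 = -6448 + 47*0 = -6448 + 0 = -6448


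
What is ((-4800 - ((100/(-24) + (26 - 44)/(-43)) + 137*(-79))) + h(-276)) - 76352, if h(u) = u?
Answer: -18215123/258 ≈ -70601.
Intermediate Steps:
((-4800 - ((100/(-24) + (26 - 44)/(-43)) + 137*(-79))) + h(-276)) - 76352 = ((-4800 - ((100/(-24) + (26 - 44)/(-43)) + 137*(-79))) - 276) - 76352 = ((-4800 - ((100*(-1/24) - 18*(-1/43)) - 10823)) - 276) - 76352 = ((-4800 - ((-25/6 + 18/43) - 10823)) - 276) - 76352 = ((-4800 - (-967/258 - 10823)) - 276) - 76352 = ((-4800 - 1*(-2793301/258)) - 276) - 76352 = ((-4800 + 2793301/258) - 276) - 76352 = (1554901/258 - 276) - 76352 = 1483693/258 - 76352 = -18215123/258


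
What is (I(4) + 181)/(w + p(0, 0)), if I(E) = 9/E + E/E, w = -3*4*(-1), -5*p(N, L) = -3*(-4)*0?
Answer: 737/48 ≈ 15.354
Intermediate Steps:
p(N, L) = 0 (p(N, L) = -(-3*(-4))*0/5 = -12*0/5 = -⅕*0 = 0)
w = 12 (w = -12*(-1) = 12)
I(E) = 1 + 9/E (I(E) = 9/E + 1 = 1 + 9/E)
(I(4) + 181)/(w + p(0, 0)) = ((9 + 4)/4 + 181)/(12 + 0) = ((¼)*13 + 181)/12 = (13/4 + 181)*(1/12) = (737/4)*(1/12) = 737/48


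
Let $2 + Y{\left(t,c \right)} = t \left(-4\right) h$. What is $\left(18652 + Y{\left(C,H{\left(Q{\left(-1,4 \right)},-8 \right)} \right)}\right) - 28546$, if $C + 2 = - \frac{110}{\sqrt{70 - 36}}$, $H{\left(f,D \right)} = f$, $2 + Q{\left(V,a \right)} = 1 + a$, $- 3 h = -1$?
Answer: $- \frac{29680}{3} + \frac{220 \sqrt{34}}{51} \approx -9868.2$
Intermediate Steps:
$h = \frac{1}{3}$ ($h = \left(- \frac{1}{3}\right) \left(-1\right) = \frac{1}{3} \approx 0.33333$)
$Q{\left(V,a \right)} = -1 + a$ ($Q{\left(V,a \right)} = -2 + \left(1 + a\right) = -1 + a$)
$C = -2 - \frac{55 \sqrt{34}}{17}$ ($C = -2 - \frac{110}{\sqrt{70 - 36}} = -2 - \frac{110}{\sqrt{34}} = -2 - 110 \frac{\sqrt{34}}{34} = -2 - \frac{55 \sqrt{34}}{17} \approx -20.865$)
$Y{\left(t,c \right)} = -2 - \frac{4 t}{3}$ ($Y{\left(t,c \right)} = -2 + t \left(-4\right) \frac{1}{3} = -2 + - 4 t \frac{1}{3} = -2 - \frac{4 t}{3}$)
$\left(18652 + Y{\left(C,H{\left(Q{\left(-1,4 \right)},-8 \right)} \right)}\right) - 28546 = \left(18652 - \left(2 + \frac{4 \left(-2 - \frac{55 \sqrt{34}}{17}\right)}{3}\right)\right) - 28546 = \left(18652 - \left(- \frac{2}{3} - \frac{220 \sqrt{34}}{51}\right)\right) - 28546 = \left(18652 + \left(\frac{2}{3} + \frac{220 \sqrt{34}}{51}\right)\right) - 28546 = \left(\frac{55958}{3} + \frac{220 \sqrt{34}}{51}\right) - 28546 = - \frac{29680}{3} + \frac{220 \sqrt{34}}{51}$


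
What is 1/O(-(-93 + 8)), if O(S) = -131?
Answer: -1/131 ≈ -0.0076336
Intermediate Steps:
1/O(-(-93 + 8)) = 1/(-131) = -1/131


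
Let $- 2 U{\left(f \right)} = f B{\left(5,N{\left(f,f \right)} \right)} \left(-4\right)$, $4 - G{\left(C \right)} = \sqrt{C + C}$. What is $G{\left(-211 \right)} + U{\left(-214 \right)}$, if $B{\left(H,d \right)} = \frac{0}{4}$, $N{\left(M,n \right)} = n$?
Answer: $4 - i \sqrt{422} \approx 4.0 - 20.543 i$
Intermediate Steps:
$B{\left(H,d \right)} = 0$ ($B{\left(H,d \right)} = 0 \cdot \frac{1}{4} = 0$)
$G{\left(C \right)} = 4 - \sqrt{2} \sqrt{C}$ ($G{\left(C \right)} = 4 - \sqrt{C + C} = 4 - \sqrt{2 C} = 4 - \sqrt{2} \sqrt{C}$)
$U{\left(f \right)} = 0$ ($U{\left(f \right)} = - \frac{f 0 \left(-4\right)}{2} = - \frac{0 \left(-4\right)}{2} = \left(- \frac{1}{2}\right) 0 = 0$)
$G{\left(-211 \right)} + U{\left(-214 \right)} = \left(4 - \sqrt{2} \sqrt{-211}\right) + 0 = \left(4 - \sqrt{2} i \sqrt{211}\right) + 0 = \left(4 - i \sqrt{422}\right) + 0 = 4 - i \sqrt{422}$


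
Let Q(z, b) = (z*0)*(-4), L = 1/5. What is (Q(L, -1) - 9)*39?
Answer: -351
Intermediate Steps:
L = 1/5 (L = 1*(1/5) = 1/5 ≈ 0.20000)
Q(z, b) = 0 (Q(z, b) = 0*(-4) = 0)
(Q(L, -1) - 9)*39 = (0 - 9)*39 = -9*39 = -351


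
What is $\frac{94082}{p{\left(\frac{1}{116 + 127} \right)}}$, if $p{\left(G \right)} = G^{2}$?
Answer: $5555448018$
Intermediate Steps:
$\frac{94082}{p{\left(\frac{1}{116 + 127} \right)}} = \frac{94082}{\left(\frac{1}{116 + 127}\right)^{2}} = \frac{94082}{\left(\frac{1}{243}\right)^{2}} = 94082 \frac{1}{\frac{1}{59049}} = 94082 \cdot 59049 = 5555448018$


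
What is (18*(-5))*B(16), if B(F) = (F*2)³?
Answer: -2949120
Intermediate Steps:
B(F) = 8*F³ (B(F) = (2*F)³ = 8*F³)
(18*(-5))*B(16) = (18*(-5))*(8*16³) = -720*4096 = -90*32768 = -2949120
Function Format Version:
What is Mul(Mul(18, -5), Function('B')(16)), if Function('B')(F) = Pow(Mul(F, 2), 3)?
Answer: -2949120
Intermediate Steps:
Function('B')(F) = Mul(8, Pow(F, 3)) (Function('B')(F) = Pow(Mul(2, F), 3) = Mul(8, Pow(F, 3)))
Mul(Mul(18, -5), Function('B')(16)) = Mul(Mul(18, -5), Mul(8, Pow(16, 3))) = Mul(-90, Mul(8, 4096)) = Mul(-90, 32768) = -2949120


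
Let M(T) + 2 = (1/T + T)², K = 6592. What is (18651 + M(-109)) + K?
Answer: 441070245/11881 ≈ 37124.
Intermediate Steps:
M(T) = -2 + (T + 1/T)² (M(T) = -2 + (1/T + T)² = -2 + (T + 1/T)²)
(18651 + M(-109)) + K = (18651 + (1 + (-109)⁴)/(-109)²) + 6592 = (18651 + (1 + 141158161)/11881) + 6592 = (18651 + (1/11881)*141158162) + 6592 = (18651 + 141158162/11881) + 6592 = 362750693/11881 + 6592 = 441070245/11881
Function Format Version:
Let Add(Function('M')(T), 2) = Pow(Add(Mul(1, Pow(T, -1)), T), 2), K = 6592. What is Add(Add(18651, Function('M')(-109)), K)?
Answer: Rational(441070245, 11881) ≈ 37124.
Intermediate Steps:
Function('M')(T) = Add(-2, Pow(Add(T, Pow(T, -1)), 2)) (Function('M')(T) = Add(-2, Pow(Add(Mul(1, Pow(T, -1)), T), 2)) = Add(-2, Pow(Add(Pow(T, -1), T), 2)) = Add(-2, Pow(Add(T, Pow(T, -1)), 2)))
Add(Add(18651, Function('M')(-109)), K) = Add(Add(18651, Mul(Pow(-109, -2), Add(1, Pow(-109, 4)))), 6592) = Add(Add(18651, Mul(Rational(1, 11881), Add(1, 141158161))), 6592) = Add(Add(18651, Mul(Rational(1, 11881), 141158162)), 6592) = Add(Add(18651, Rational(141158162, 11881)), 6592) = Add(Rational(362750693, 11881), 6592) = Rational(441070245, 11881)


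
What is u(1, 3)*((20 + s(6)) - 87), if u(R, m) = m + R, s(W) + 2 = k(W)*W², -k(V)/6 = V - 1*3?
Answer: -2868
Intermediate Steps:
k(V) = 18 - 6*V (k(V) = -6*(V - 1*3) = -6*(V - 3) = -6*(-3 + V) = 18 - 6*V)
s(W) = -2 + W²*(18 - 6*W) (s(W) = -2 + (18 - 6*W)*W² = -2 + W²*(18 - 6*W))
u(R, m) = R + m
u(1, 3)*((20 + s(6)) - 87) = (1 + 3)*((20 + (-2 + 6*6²*(3 - 1*6))) - 87) = 4*((20 + (-2 + 6*36*(3 - 6))) - 87) = 4*((20 + (-2 + 6*36*(-3))) - 87) = 4*((20 + (-2 - 648)) - 87) = 4*((20 - 650) - 87) = 4*(-630 - 87) = 4*(-717) = -2868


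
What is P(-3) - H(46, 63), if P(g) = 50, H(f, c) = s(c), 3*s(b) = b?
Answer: 29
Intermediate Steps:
s(b) = b/3
H(f, c) = c/3
P(-3) - H(46, 63) = 50 - 63/3 = 50 - 1*21 = 50 - 21 = 29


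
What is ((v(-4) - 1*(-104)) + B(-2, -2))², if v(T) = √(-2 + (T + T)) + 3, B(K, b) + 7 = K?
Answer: (98 + I*√10)² ≈ 9594.0 + 619.81*I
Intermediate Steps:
B(K, b) = -7 + K
v(T) = 3 + √(-2 + 2*T) (v(T) = √(-2 + 2*T) + 3 = 3 + √(-2 + 2*T))
((v(-4) - 1*(-104)) + B(-2, -2))² = (((3 + √(-2 + 2*(-4))) - 1*(-104)) + (-7 - 2))² = (((3 + √(-2 - 8)) + 104) - 9)² = (((3 + √(-10)) + 104) - 9)² = (((3 + I*√10) + 104) - 9)² = ((107 + I*√10) - 9)² = (98 + I*√10)²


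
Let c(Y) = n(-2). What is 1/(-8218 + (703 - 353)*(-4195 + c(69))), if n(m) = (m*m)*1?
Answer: -1/1475068 ≈ -6.7793e-7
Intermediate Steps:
n(m) = m² (n(m) = m²*1 = m²)
c(Y) = 4 (c(Y) = (-2)² = 4)
1/(-8218 + (703 - 353)*(-4195 + c(69))) = 1/(-8218 + (703 - 353)*(-4195 + 4)) = 1/(-8218 + 350*(-4191)) = 1/(-8218 - 1466850) = 1/(-1475068) = -1/1475068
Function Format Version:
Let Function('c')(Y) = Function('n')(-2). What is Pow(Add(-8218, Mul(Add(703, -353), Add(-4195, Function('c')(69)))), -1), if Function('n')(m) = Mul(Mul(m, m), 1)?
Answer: Rational(-1, 1475068) ≈ -6.7793e-7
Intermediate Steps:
Function('n')(m) = Pow(m, 2) (Function('n')(m) = Mul(Pow(m, 2), 1) = Pow(m, 2))
Function('c')(Y) = 4 (Function('c')(Y) = Pow(-2, 2) = 4)
Pow(Add(-8218, Mul(Add(703, -353), Add(-4195, Function('c')(69)))), -1) = Pow(Add(-8218, Mul(Add(703, -353), Add(-4195, 4))), -1) = Pow(Add(-8218, Mul(350, -4191)), -1) = Pow(Add(-8218, -1466850), -1) = Pow(-1475068, -1) = Rational(-1, 1475068)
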